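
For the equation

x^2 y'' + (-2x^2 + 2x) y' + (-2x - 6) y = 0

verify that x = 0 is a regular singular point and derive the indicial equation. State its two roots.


Divide by x^2 to reach normal form y'' + P_1(x) y' + P_2(x) y = 0 with P_1(x) = -2 + 2/x and P_2(x) = -2/x - 6/x^2.
x = 0 is a singular point because the y'-coefficient -2 + 2/x has a pole at x = 0 and the y-coefficient -2/x - 6/x^2 has a pole at x = 0.
It is a regular singular point because x P_1(x) = p(x) = 2 - 2x and x^2 P_2(x) = q(x) = -2x - 6 are polynomials, hence analytic at x = 0.
p(0) = 2,  q(0) = -6.
Indicial equation: r(r-1) + p(0) r + q(0) = 0, i.e. r^2 + (p(0) - 1) r + q(0) = 0, i.e. r^2 + 1 r - 6 = 0.
Discriminant: (1)^2 - 4(-6) = 25, so r = (-1 ± 5)/2.
Solving: r_1 = 2, r_2 = -3.

indicial: r^2 + 1 r - 6 = 0; roots r_1 = 2, r_2 = -3


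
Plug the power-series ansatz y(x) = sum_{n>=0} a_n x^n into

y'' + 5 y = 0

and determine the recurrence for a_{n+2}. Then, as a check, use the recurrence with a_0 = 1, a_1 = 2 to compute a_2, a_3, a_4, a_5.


Substitute y = sum_n a_n x^n into y'' + (const) y = 0.
y''(x) = sum_{n>=0} (n+2)(n+1) a_{n+2} x^n.
The ODE becomes sum_n [(n+2)(n+1) a_{n+2} + 5 a_n] x^n = 0.
Setting each coefficient to zero gives the recurrence:
  (n+2)(n+1) a_{n+2} + 5 a_n = 0,
  a_{n+2} = -5 / ((n+1)(n+2)) a_n.

Check with a_0 = 1, a_1 = 2 (apply the recurrence for n = 0, 1, 2, 3): a_0 = 1, a_1 = 2, a_2 = -5/2, a_3 = -5/3, a_4 = 25/24, a_5 = 5/12.

a_{n+2} = -5/((n+1)(n+2)) * a_n; check: a_0 = 1, a_1 = 2, a_2 = -5/2, a_3 = -5/3, a_4 = 25/24, a_5 = 5/12


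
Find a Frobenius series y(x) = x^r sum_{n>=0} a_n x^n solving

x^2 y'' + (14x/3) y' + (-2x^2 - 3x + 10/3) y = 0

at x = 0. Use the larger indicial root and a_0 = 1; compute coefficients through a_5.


Write in Frobenius form y'' + (p(x)/x) y' + (q(x)/x^2) y = 0:
  p(x) = 14/3,  q(x) = -2x^2 - 3x + 10/3.
Indicial equation: r(r-1) + (14/3) r + (10/3) = 0 -> roots r_1 = -5/3, r_2 = -2.
Take r = r_1 = -5/3. Let y(x) = x^r sum_{n>=0} a_n x^n with a_0 = 1.
Substitute y = x^r sum a_n x^n and match x^{r+n}. The recurrence is
  D(n) a_n - 3 a_{n-1} - 2 a_{n-2} = 0,  where D(n) = (r+n)(r+n-1) + (14/3)(r+n) + (10/3).
  a_n = [3 a_{n-1} + 2 a_{n-2}] / D(n).
Since the indicial polynomial factors as (r - r_1)(r - r_2), D(n) = (r_1 + n - r_1)(r_1 + n - r_2) = n(n + 1/3).
Evaluating step by step (a_0 = 1):
  n = 1: D(1) = 1(1 + 1/3) = 4/3; numerator = 3(1) = 3; a_1 = (3)/(4/3) = 9/4
  n = 2: D(2) = 2(2 + 1/3) = 14/3; numerator = 3(9/4) + 2(1) = 35/4; a_2 = (35/4)/(14/3) = 15/8
  n = 3: D(3) = 3(3 + 1/3) = 10; numerator = 3(15/8) + 2(9/4) = 81/8; a_3 = (81/8)/(10) = 81/80
  n = 4: D(4) = 4(4 + 1/3) = 52/3; numerator = 3(81/80) + 2(15/8) = 543/80; a_4 = (543/80)/(52/3) = 1629/4160
  n = 5: D(5) = 5(5 + 1/3) = 80/3; numerator = 3(1629/4160) + 2(81/80) = 13311/4160; a_5 = (13311/4160)/(80/3) = 39933/332800

r = -5/3; a_0 = 1; a_1 = 9/4; a_2 = 15/8; a_3 = 81/80; a_4 = 1629/4160; a_5 = 39933/332800


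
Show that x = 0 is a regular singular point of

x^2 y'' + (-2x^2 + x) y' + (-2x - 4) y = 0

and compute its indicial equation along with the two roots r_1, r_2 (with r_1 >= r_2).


Divide by x^2 to reach normal form y'' + P_1(x) y' + P_2(x) y = 0 with P_1(x) = -2 + 1/x and P_2(x) = -2/x - 4/x^2.
x = 0 is a singular point because the y'-coefficient -2 + 1/x has a pole at x = 0 and the y-coefficient -2/x - 4/x^2 has a pole at x = 0.
It is a regular singular point because x P_1(x) = p(x) = 1 - 2x and x^2 P_2(x) = q(x) = -2x - 4 are polynomials, hence analytic at x = 0.
p(0) = 1,  q(0) = -4.
Indicial equation: r(r-1) + p(0) r + q(0) = 0, i.e. r^2 + (p(0) - 1) r + q(0) = 0, i.e. r^2 - 4 = 0.
Discriminant: (0)^2 - 4(-4) = 16, so r = (0 ± 4)/2.
Solving: r_1 = 2, r_2 = -2.

indicial: r^2 - 4 = 0; roots r_1 = 2, r_2 = -2


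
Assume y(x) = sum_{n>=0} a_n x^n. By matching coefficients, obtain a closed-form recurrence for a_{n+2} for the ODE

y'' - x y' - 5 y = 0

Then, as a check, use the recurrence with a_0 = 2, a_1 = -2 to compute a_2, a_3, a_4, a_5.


Substitute y = sum_n a_n x^n.
y''(x) has coefficient (n+2)(n+1) a_{n+2} at x^n;
-x y'(x) has coefficient -n a_n at x^n (shift);
-5 y(x) has coefficient -5 a_n at x^n.
Matching x^n: (n+2)(n+1) a_{n+2} + (-n - 5) a_n = 0.
Thus a_{n+2} = (n + 5) / ((n+1)(n+2)) * a_n.

Check with a_0 = 2, a_1 = -2 (apply the recurrence for n = 0, 1, 2, 3): a_0 = 2, a_1 = -2, a_2 = 5, a_3 = -2, a_4 = 35/12, a_5 = -4/5.

a_(n+2) = (n + 5) / ((n+1)(n+2)) * a_n; check: a_0 = 2, a_1 = -2, a_2 = 5, a_3 = -2, a_4 = 35/12, a_5 = -4/5


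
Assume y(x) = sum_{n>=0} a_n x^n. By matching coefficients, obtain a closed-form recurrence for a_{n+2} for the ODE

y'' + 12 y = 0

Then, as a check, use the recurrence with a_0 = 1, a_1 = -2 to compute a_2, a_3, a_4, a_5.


Substitute y = sum_n a_n x^n into y'' + (const) y = 0.
y''(x) = sum_{n>=0} (n+2)(n+1) a_{n+2} x^n.
The ODE becomes sum_n [(n+2)(n+1) a_{n+2} + 12 a_n] x^n = 0.
Setting each coefficient to zero gives the recurrence:
  (n+2)(n+1) a_{n+2} + 12 a_n = 0,
  a_{n+2} = -12 / ((n+1)(n+2)) a_n.

Check with a_0 = 1, a_1 = -2 (apply the recurrence for n = 0, 1, 2, 3): a_0 = 1, a_1 = -2, a_2 = -6, a_3 = 4, a_4 = 6, a_5 = -12/5.

a_{n+2} = -12/((n+1)(n+2)) * a_n; check: a_0 = 1, a_1 = -2, a_2 = -6, a_3 = 4, a_4 = 6, a_5 = -12/5


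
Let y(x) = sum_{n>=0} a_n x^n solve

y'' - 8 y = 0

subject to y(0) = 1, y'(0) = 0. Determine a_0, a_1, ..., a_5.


Ansatz: y(x) = sum_{n>=0} a_n x^n, so y'(x) = sum_{n>=1} n a_n x^(n-1) and y''(x) = sum_{n>=2} n(n-1) a_n x^(n-2).
Substitute into P(x) y'' + Q(x) y' + R(x) y = 0 with P(x) = 1, Q(x) = 0, R(x) = -8, and match powers of x.
Initial conditions: a_0 = 1, a_1 = 0.
Setting the coefficient of each power of x to zero and solving order by order (substituting the coefficients already found):
  x^0: 2 a_2 - 8 a_0 = 0  ->  2 a_2 = 8 a_0 = 8  ->  a_2 = 4
  x^1: 6 a_3 - 8 a_1 = 0  ->  6 a_3 = 8 a_1 = 0  ->  a_3 = 0
  x^2: 12 a_4 - 8 a_2 = 0  ->  12 a_4 = 8 a_2 = 32  ->  a_4 = 8/3
  x^3: 20 a_5 - 8 a_3 = 0  ->  20 a_5 = 8 a_3 = 0  ->  a_5 = 0
Truncated series: y(x) = 1 + 4 x^2 + (8/3) x^4 + O(x^6).

a_0 = 1; a_1 = 0; a_2 = 4; a_3 = 0; a_4 = 8/3; a_5 = 0


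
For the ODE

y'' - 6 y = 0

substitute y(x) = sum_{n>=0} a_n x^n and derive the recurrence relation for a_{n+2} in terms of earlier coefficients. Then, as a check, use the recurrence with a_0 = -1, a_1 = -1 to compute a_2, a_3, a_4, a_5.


Substitute y = sum_n a_n x^n into y'' + (const) y = 0.
y''(x) = sum_{n>=0} (n+2)(n+1) a_{n+2} x^n.
The ODE becomes sum_n [(n+2)(n+1) a_{n+2} - 6 a_n] x^n = 0.
Setting each coefficient to zero gives the recurrence:
  (n+2)(n+1) a_{n+2} - 6 a_n = 0,
  a_{n+2} = 6 / ((n+1)(n+2)) a_n.

Check with a_0 = -1, a_1 = -1 (apply the recurrence for n = 0, 1, 2, 3): a_0 = -1, a_1 = -1, a_2 = -3, a_3 = -1, a_4 = -3/2, a_5 = -3/10.

a_{n+2} = 6/((n+1)(n+2)) * a_n; check: a_0 = -1, a_1 = -1, a_2 = -3, a_3 = -1, a_4 = -3/2, a_5 = -3/10


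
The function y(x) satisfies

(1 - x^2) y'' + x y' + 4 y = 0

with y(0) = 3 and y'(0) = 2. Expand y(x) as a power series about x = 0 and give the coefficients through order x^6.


Ansatz: y(x) = sum_{n>=0} a_n x^n, so y'(x) = sum_{n>=1} n a_n x^(n-1) and y''(x) = sum_{n>=2} n(n-1) a_n x^(n-2).
Substitute into P(x) y'' + Q(x) y' + R(x) y = 0 with P(x) = 1 - x^2, Q(x) = x, R(x) = 4, and match powers of x.
Initial conditions: a_0 = 3, a_1 = 2.
Setting the coefficient of each power of x to zero and solving order by order (substituting the coefficients already found):
  x^0: 2 a_2 + 4 a_0 = 0  ->  2 a_2 = -4 a_0 = -12  ->  a_2 = -6
  x^1: 6 a_3 + 5 a_1 = 0  ->  6 a_3 = -5 a_1 = -10  ->  a_3 = -5/3
  x^2: 12 a_4 + 4 a_2 = 0  ->  12 a_4 = -4 a_2 = 24  ->  a_4 = 2
  x^3: 20 a_5 + a_3 = 0  ->  20 a_5 = -a_3 = 5/3  ->  a_5 = 1/12
  x^4: 30 a_6 - 4 a_4 = 0  ->  30 a_6 = 4 a_4 = 8  ->  a_6 = 4/15
Truncated series: y(x) = 3 + 2 x - 6 x^2 - (5/3) x^3 + 2 x^4 + (1/12) x^5 + (4/15) x^6 + O(x^7).

a_0 = 3; a_1 = 2; a_2 = -6; a_3 = -5/3; a_4 = 2; a_5 = 1/12; a_6 = 4/15


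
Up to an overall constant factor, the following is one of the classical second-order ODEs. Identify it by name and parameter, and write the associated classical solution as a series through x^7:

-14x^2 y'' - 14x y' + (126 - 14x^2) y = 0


All three coefficients share the factor -14; dividing through by -14 gives  x^2 y'' + x y' + (x^2 - 9) y = 0.
This matches the Bessel equation x^2 y'' + x y' + (x^2 - nu^2) y = 0 with nu^2 = 9, so nu = 3; the solution bounded at x = 0 is J_3(x).
Frobenius at x = 0: indicial roots ±nu; for r = nu the recurrence k(k + 2nu) c_k = -c_{k-2} gives the standard series J_nu(x) = sum_{k>=0} (-1)^k / (k! (k+nu)!) (x/2)^(2k+nu). Evaluate the first 3 terms:
  k = 0: (-1)^0 / (0! * 3! * 2^3) x^3 = 1/(1*6*8) x^3 = (1/48) x^3
  k = 1: (-1)^1 / (1! * 4! * 2^5) x^5 = -1/(1*24*32) x^5 = (-1/768) x^5
  k = 2: (-1)^2 / (2! * 5! * 2^7) x^7 = 1/(2*120*128) x^7 = (1/30720) x^7
Hence J_3(x) = x^7/30720 - x^5/768 + x^3/48 + ....

J_3(x); series = x^7/30720 - x^5/768 + x^3/48


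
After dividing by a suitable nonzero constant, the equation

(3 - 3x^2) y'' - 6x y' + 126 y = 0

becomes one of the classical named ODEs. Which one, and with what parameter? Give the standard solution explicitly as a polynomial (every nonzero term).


All three coefficients share the factor 3; dividing through by 3 gives  (1 - x^2) y'' - 2x y' + 42 y = 0.
This matches the Legendre equation (1 - x^2) y'' - 2x y' + n(n+1) y = 0 (note the -2x y' term) with n(n+1) = 42, so n = 6; the polynomial solution is P_6(x).
With y = sum_k a_k x^k, matching x^k gives (k+2)(k+1) a_{k+2} = [k(k+1) - n(n+1)] a_k = (k - 6)(k + 7) a_k. The right side vanishes at k = 6, so the series with the parity of 6 terminates at degree 6.
Standard normalization (P_n(1) = 1): leading coefficient (2n)!/(2^n (n!)^2) = 479001600/(64*518400) = 231/16, so a_6 = 231/16. Work downward with a_k = (k+1)(k+2) a_{k+2} / ((k - 6)(k + 7)):
  a_4 = (5)(6)(231/16) / ((4 - 6)(4 + 7)) = (3465/8)/(-22) = -315/16
  a_2 = (3)(4)(-315/16) / ((2 - 6)(2 + 7)) = (-945/4)/(-36) = 105/16
  a_0 = (1)(2)(105/16) / ((0 - 6)(0 + 7)) = (105/8)/(-42) = -5/16
Hence P_6(x) = 231 x^6/16 - 315 x^4/16 + 105 x^2/16 - 5/16.

P_6(x); series = 231 x^6/16 - 315 x^4/16 + 105 x^2/16 - 5/16


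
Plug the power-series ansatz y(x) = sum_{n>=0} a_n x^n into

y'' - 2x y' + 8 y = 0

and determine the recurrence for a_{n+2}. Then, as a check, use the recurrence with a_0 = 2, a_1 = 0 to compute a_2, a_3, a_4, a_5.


Substitute y = sum_n a_n x^n.
y''(x) has coefficient (n+2)(n+1) a_{n+2} at x^n;
-2 x y'(x) has coefficient -2 n a_n at x^n (shift);
8 y(x) has coefficient 8 a_n at x^n.
Matching x^n: (n+2)(n+1) a_{n+2} + (-2n + 8) a_n = 0.
Thus a_{n+2} = (2n - 8) / ((n+1)(n+2)) * a_n.

Check with a_0 = 2, a_1 = 0 (apply the recurrence for n = 0, 1, 2, 3): a_0 = 2, a_1 = 0, a_2 = -8, a_3 = 0, a_4 = 8/3, a_5 = 0.

a_(n+2) = (2n - 8) / ((n+1)(n+2)) * a_n; check: a_0 = 2, a_1 = 0, a_2 = -8, a_3 = 0, a_4 = 8/3, a_5 = 0


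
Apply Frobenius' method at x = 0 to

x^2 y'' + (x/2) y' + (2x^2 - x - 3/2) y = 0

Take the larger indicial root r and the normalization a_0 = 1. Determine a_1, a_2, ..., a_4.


Write in Frobenius form y'' + (p(x)/x) y' + (q(x)/x^2) y = 0:
  p(x) = 1/2,  q(x) = 2x^2 - x - 3/2.
Indicial equation: r(r-1) + (1/2) r + (-3/2) = 0 -> roots r_1 = 3/2, r_2 = -1.
Take r = r_1 = 3/2. Let y(x) = x^r sum_{n>=0} a_n x^n with a_0 = 1.
Substitute y = x^r sum a_n x^n and match x^{r+n}. The recurrence is
  D(n) a_n - 1 a_{n-1} + 2 a_{n-2} = 0,  where D(n) = (r+n)(r+n-1) + (1/2)(r+n) + (-3/2).
  a_n = [1 a_{n-1} - 2 a_{n-2}] / D(n).
Since the indicial polynomial factors as (r - r_1)(r - r_2), D(n) = (r_1 + n - r_1)(r_1 + n - r_2) = n(n + 5/2).
Evaluating step by step (a_0 = 1):
  n = 1: D(1) = 1(1 + 5/2) = 7/2; numerator = 1(1) = 1; a_1 = (1)/(7/2) = 2/7
  n = 2: D(2) = 2(2 + 5/2) = 9; numerator = 1(2/7) - 2(1) = -12/7; a_2 = (-12/7)/(9) = -4/21
  n = 3: D(3) = 3(3 + 5/2) = 33/2; numerator = 1(-4/21) - 2(2/7) = -16/21; a_3 = (-16/21)/(33/2) = -32/693
  n = 4: D(4) = 4(4 + 5/2) = 26; numerator = 1(-32/693) - 2(-4/21) = 232/693; a_4 = (232/693)/(26) = 116/9009

r = 3/2; a_0 = 1; a_1 = 2/7; a_2 = -4/21; a_3 = -32/693; a_4 = 116/9009


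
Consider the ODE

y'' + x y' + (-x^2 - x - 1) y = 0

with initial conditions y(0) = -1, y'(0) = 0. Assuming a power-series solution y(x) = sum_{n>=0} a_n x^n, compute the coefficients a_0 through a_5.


Ansatz: y(x) = sum_{n>=0} a_n x^n, so y'(x) = sum_{n>=1} n a_n x^(n-1) and y''(x) = sum_{n>=2} n(n-1) a_n x^(n-2).
Substitute into P(x) y'' + Q(x) y' + R(x) y = 0 with P(x) = 1, Q(x) = x, R(x) = -x^2 - x - 1, and match powers of x.
Initial conditions: a_0 = -1, a_1 = 0.
Setting the coefficient of each power of x to zero and solving order by order (substituting the coefficients already found):
  x^0: 2 a_2 - a_0 = 0  ->  2 a_2 = a_0 = -1  ->  a_2 = -1/2
  x^1: 6 a_3 - a_0 = 0  ->  6 a_3 = a_0 = -1  ->  a_3 = -1/6
  x^2: 12 a_4 + a_2 - a_1 - a_0 = 0  ->  12 a_4 = -a_2 + a_1 + a_0 = -1/2  ->  a_4 = -1/24
  x^3: 20 a_5 + 2 a_3 - a_2 - a_1 = 0  ->  20 a_5 = -2 a_3 + a_2 + a_1 = -1/6  ->  a_5 = -1/120
Truncated series: y(x) = -1 - (1/2) x^2 - (1/6) x^3 - (1/24) x^4 - (1/120) x^5 + O(x^6).

a_0 = -1; a_1 = 0; a_2 = -1/2; a_3 = -1/6; a_4 = -1/24; a_5 = -1/120


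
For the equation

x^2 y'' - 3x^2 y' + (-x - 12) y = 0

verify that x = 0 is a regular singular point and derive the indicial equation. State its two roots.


Divide by x^2 to reach normal form y'' + P_1(x) y' + P_2(x) y = 0 with P_1(x) = -3 and P_2(x) = -1/x - 12/x^2.
x = 0 is a singular point because the y-coefficient -1/x - 12/x^2 has a pole at x = 0.
It is a regular singular point because x P_1(x) = p(x) = -3x and x^2 P_2(x) = q(x) = -x - 12 are polynomials, hence analytic at x = 0.
p(0) = 0,  q(0) = -12.
Indicial equation: r(r-1) + p(0) r + q(0) = 0, i.e. r^2 + (p(0) - 1) r + q(0) = 0, i.e. r^2 - 1 r - 12 = 0.
Discriminant: (-1)^2 - 4(-12) = 49, so r = (1 ± 7)/2.
Solving: r_1 = 4, r_2 = -3.

indicial: r^2 - 1 r - 12 = 0; roots r_1 = 4, r_2 = -3


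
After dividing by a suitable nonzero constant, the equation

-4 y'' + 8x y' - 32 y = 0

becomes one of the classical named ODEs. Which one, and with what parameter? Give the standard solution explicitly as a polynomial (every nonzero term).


All three coefficients share the factor -4; dividing through by -4 gives  y'' - 2x y' + 8 y = 0.
This matches the Hermite equation y'' - 2x y' + 2n y = 0 with 2n = 8, so n = 4; the polynomial solution is H_4(x).
With y = sum_k a_k x^k, matching x^k gives (k+2)(k+1) a_{k+2} = 2(k - n) a_k = 2(k - 4) a_k. The right side vanishes at k = 4, so the series with the parity of 4 terminates at degree 4.
Standard normalization: leading coefficient of H_n is 2^n, so a_4 = 2^4 = 16. Work downward with a_k = (k+1)(k+2) a_{k+2} / (2(k - n)):
  a_2 = (3)(4)(16) / (2(2 - 4)) = 192/(-4) = -48
  a_0 = (1)(2)(-48) / (2(0 - 4)) = -96/(-8) = 12
Hence H_4(x) = 16 x^4 - 48 x^2 + 12.

H_4(x); series = 16 x^4 - 48 x^2 + 12


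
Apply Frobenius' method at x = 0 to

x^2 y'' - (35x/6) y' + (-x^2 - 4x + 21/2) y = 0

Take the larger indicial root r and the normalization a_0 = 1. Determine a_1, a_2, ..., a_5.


Write in Frobenius form y'' + (p(x)/x) y' + (q(x)/x^2) y = 0:
  p(x) = -35/6,  q(x) = -x^2 - 4x + 21/2.
Indicial equation: r(r-1) + (-35/6) r + (21/2) = 0 -> roots r_1 = 9/2, r_2 = 7/3.
Take r = r_1 = 9/2. Let y(x) = x^r sum_{n>=0} a_n x^n with a_0 = 1.
Substitute y = x^r sum a_n x^n and match x^{r+n}. The recurrence is
  D(n) a_n - 4 a_{n-1} - 1 a_{n-2} = 0,  where D(n) = (r+n)(r+n-1) + (-35/6)(r+n) + (21/2).
  a_n = [4 a_{n-1} + 1 a_{n-2}] / D(n).
Since the indicial polynomial factors as (r - r_1)(r - r_2), D(n) = (r_1 + n - r_1)(r_1 + n - r_2) = n(n + 13/6).
Evaluating step by step (a_0 = 1):
  n = 1: D(1) = 1(1 + 13/6) = 19/6; numerator = 4(1) = 4; a_1 = (4)/(19/6) = 24/19
  n = 2: D(2) = 2(2 + 13/6) = 25/3; numerator = 4(24/19) + 1(1) = 115/19; a_2 = (115/19)/(25/3) = 69/95
  n = 3: D(3) = 3(3 + 13/6) = 31/2; numerator = 4(69/95) + 1(24/19) = 396/95; a_3 = (396/95)/(31/2) = 792/2945
  n = 4: D(4) = 4(4 + 13/6) = 74/3; numerator = 4(792/2945) + 1(69/95) = 5307/2945; a_4 = (5307/2945)/(74/3) = 15921/217930
  n = 5: D(5) = 5(5 + 13/6) = 215/6; numerator = 4(15921/217930) + 1(792/2945) = 61146/108965; a_5 = (61146/108965)/(215/6) = 8532/544825

r = 9/2; a_0 = 1; a_1 = 24/19; a_2 = 69/95; a_3 = 792/2945; a_4 = 15921/217930; a_5 = 8532/544825


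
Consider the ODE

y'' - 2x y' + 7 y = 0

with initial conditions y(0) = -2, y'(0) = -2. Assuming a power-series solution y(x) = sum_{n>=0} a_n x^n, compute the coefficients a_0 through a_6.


Ansatz: y(x) = sum_{n>=0} a_n x^n, so y'(x) = sum_{n>=1} n a_n x^(n-1) and y''(x) = sum_{n>=2} n(n-1) a_n x^(n-2).
Substitute into P(x) y'' + Q(x) y' + R(x) y = 0 with P(x) = 1, Q(x) = -2x, R(x) = 7, and match powers of x.
Initial conditions: a_0 = -2, a_1 = -2.
Setting the coefficient of each power of x to zero and solving order by order (substituting the coefficients already found):
  x^0: 2 a_2 + 7 a_0 = 0  ->  2 a_2 = -7 a_0 = 14  ->  a_2 = 7
  x^1: 6 a_3 + 5 a_1 = 0  ->  6 a_3 = -5 a_1 = 10  ->  a_3 = 5/3
  x^2: 12 a_4 + 3 a_2 = 0  ->  12 a_4 = -3 a_2 = -21  ->  a_4 = -7/4
  x^3: 20 a_5 + a_3 = 0  ->  20 a_5 = -a_3 = -5/3  ->  a_5 = -1/12
  x^4: 30 a_6 - a_4 = 0  ->  30 a_6 = a_4 = -7/4  ->  a_6 = -7/120
Truncated series: y(x) = -2 - 2 x + 7 x^2 + (5/3) x^3 - (7/4) x^4 - (1/12) x^5 - (7/120) x^6 + O(x^7).

a_0 = -2; a_1 = -2; a_2 = 7; a_3 = 5/3; a_4 = -7/4; a_5 = -1/12; a_6 = -7/120


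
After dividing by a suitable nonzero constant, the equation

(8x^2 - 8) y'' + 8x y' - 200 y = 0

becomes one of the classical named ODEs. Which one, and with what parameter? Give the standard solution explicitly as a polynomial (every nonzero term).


All three coefficients share the factor -8; dividing through by -8 gives  (1 - x^2) y'' - x y' + 25 y = 0.
This matches the Chebyshev equation (1 - x^2) y'' - x y' + n^2 y = 0 (note the -x y' term, not -2x y') with n^2 = 25, so n = 5; the polynomial solution is T_5(x).
With y = sum_k a_k x^k, matching x^k gives (k+2)(k+1) a_{k+2} = (k^2 - n^2) a_k = (k - 5)(k + 5) a_k. The right side vanishes at k = 5, so the series with the parity of 5 terminates at degree 5.
Standard normalization: leading coefficient of T_n is 2^(n-1), so a_5 = 2^4 = 16. Work downward with a_k = (k+1)(k+2) a_{k+2} / ((k - 5)(k + 5)):
  a_3 = (4)(5)(16) / ((3 - 5)(3 + 5)) = 320/(-16) = -20
  a_1 = (2)(3)(-20) / ((1 - 5)(1 + 5)) = -120/(-24) = 5
Hence T_5(x) = 16 x^5 - 20 x^3 + 5 x.

T_5(x); series = 16 x^5 - 20 x^3 + 5 x


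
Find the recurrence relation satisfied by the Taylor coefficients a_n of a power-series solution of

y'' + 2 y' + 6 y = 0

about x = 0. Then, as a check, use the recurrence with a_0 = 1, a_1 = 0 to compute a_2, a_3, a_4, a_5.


Substitute y = sum_n a_n x^n.
y''(x) has coefficient (n+2)(n+1) a_{n+2} at x^n;
2 y'(x) has coefficient 2 (n+1) a_{n+1} at x^n;
6 y(x) has coefficient 6 a_n at x^n.
Matching x^n: (n+2)(n+1) a_{n+2} + 2 (n+1) a_{n+1} + 6 a_n = 0.
Thus a_{n+2} = [-2 (n+1) a_{n+1} - 6 a_n] / ((n+1)(n+2)).

Check with a_0 = 1, a_1 = 0 (apply the recurrence for n = 0, 1, 2, 3): a_0 = 1, a_1 = 0, a_2 = -3, a_3 = 2, a_4 = 1/2, a_5 = -4/5.

a_(n+2) = [-2 (n+1) a_(n+1) - 6 a_n] / ((n+1)(n+2)); check: a_0 = 1, a_1 = 0, a_2 = -3, a_3 = 2, a_4 = 1/2, a_5 = -4/5


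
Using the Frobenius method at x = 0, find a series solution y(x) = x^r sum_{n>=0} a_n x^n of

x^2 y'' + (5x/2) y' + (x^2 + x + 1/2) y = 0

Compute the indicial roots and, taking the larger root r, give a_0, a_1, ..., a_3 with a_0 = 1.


Write in Frobenius form y'' + (p(x)/x) y' + (q(x)/x^2) y = 0:
  p(x) = 5/2,  q(x) = x^2 + x + 1/2.
Indicial equation: r(r-1) + (5/2) r + (1/2) = 0 -> roots r_1 = -1/2, r_2 = -1.
Take r = r_1 = -1/2. Let y(x) = x^r sum_{n>=0} a_n x^n with a_0 = 1.
Substitute y = x^r sum a_n x^n and match x^{r+n}. The recurrence is
  D(n) a_n + 1 a_{n-1} + 1 a_{n-2} = 0,  where D(n) = (r+n)(r+n-1) + (5/2)(r+n) + (1/2).
  a_n = [-1 a_{n-1} - 1 a_{n-2}] / D(n).
Since the indicial polynomial factors as (r - r_1)(r - r_2), D(n) = (r_1 + n - r_1)(r_1 + n - r_2) = n(n + 1/2).
Evaluating step by step (a_0 = 1):
  n = 1: D(1) = 1(1 + 1/2) = 3/2; numerator = -1(1) = -1; a_1 = (-1)/(3/2) = -2/3
  n = 2: D(2) = 2(2 + 1/2) = 5; numerator = -1(-2/3) - 1(1) = -1/3; a_2 = (-1/3)/(5) = -1/15
  n = 3: D(3) = 3(3 + 1/2) = 21/2; numerator = -1(-1/15) - 1(-2/3) = 11/15; a_3 = (11/15)/(21/2) = 22/315

r = -1/2; a_0 = 1; a_1 = -2/3; a_2 = -1/15; a_3 = 22/315


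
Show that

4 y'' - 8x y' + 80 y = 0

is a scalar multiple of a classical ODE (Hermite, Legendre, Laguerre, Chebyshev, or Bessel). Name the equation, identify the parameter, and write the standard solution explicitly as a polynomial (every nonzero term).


All three coefficients share the factor 4; dividing through by 4 gives  y'' - 2x y' + 20 y = 0.
This matches the Hermite equation y'' - 2x y' + 2n y = 0 with 2n = 20, so n = 10; the polynomial solution is H_10(x).
With y = sum_k a_k x^k, matching x^k gives (k+2)(k+1) a_{k+2} = 2(k - n) a_k = 2(k - 10) a_k. The right side vanishes at k = 10, so the series with the parity of 10 terminates at degree 10.
Standard normalization: leading coefficient of H_n is 2^n, so a_10 = 2^10 = 1024. Work downward with a_k = (k+1)(k+2) a_{k+2} / (2(k - n)):
  a_8 = (9)(10)(1024) / (2(8 - 10)) = 92160/(-4) = -23040
  a_6 = (7)(8)(-23040) / (2(6 - 10)) = -1290240/(-8) = 161280
  a_4 = (5)(6)(161280) / (2(4 - 10)) = 4838400/(-12) = -403200
  a_2 = (3)(4)(-403200) / (2(2 - 10)) = -4838400/(-16) = 302400
  a_0 = (1)(2)(302400) / (2(0 - 10)) = 604800/(-20) = -30240
Hence H_10(x) = 1024 x^10 - 23040 x^8 + 161280 x^6 - 403200 x^4 + 302400 x^2 - 30240.

H_10(x); series = 1024 x^10 - 23040 x^8 + 161280 x^6 - 403200 x^4 + 302400 x^2 - 30240


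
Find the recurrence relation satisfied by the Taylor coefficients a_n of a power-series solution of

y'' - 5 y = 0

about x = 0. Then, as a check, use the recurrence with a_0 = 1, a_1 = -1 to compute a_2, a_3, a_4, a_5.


Substitute y = sum_n a_n x^n into y'' + (const) y = 0.
y''(x) = sum_{n>=0} (n+2)(n+1) a_{n+2} x^n.
The ODE becomes sum_n [(n+2)(n+1) a_{n+2} - 5 a_n] x^n = 0.
Setting each coefficient to zero gives the recurrence:
  (n+2)(n+1) a_{n+2} - 5 a_n = 0,
  a_{n+2} = 5 / ((n+1)(n+2)) a_n.

Check with a_0 = 1, a_1 = -1 (apply the recurrence for n = 0, 1, 2, 3): a_0 = 1, a_1 = -1, a_2 = 5/2, a_3 = -5/6, a_4 = 25/24, a_5 = -5/24.

a_{n+2} = 5/((n+1)(n+2)) * a_n; check: a_0 = 1, a_1 = -1, a_2 = 5/2, a_3 = -5/6, a_4 = 25/24, a_5 = -5/24


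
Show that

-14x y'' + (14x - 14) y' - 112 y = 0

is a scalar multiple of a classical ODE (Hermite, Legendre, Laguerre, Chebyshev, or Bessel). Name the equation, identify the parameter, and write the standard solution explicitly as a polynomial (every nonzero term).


All three coefficients share the factor -14; dividing through by -14 gives  x y'' + (1 - x) y' + 8 y = 0.
This matches the Laguerre equation x y'' + (1 - x) y' + n y = 0 with n = 8; the polynomial solution is L_8(x).
With y = sum_k a_k x^k, matching x^k gives (k+1)k a_{k+1} + (k+1) a_{k+1} - k a_k + n a_k = 0, i.e. (k+1)^2 a_{k+1} = (k - n) a_k = (k - 8) a_k. The right side vanishes at k = 8, so the series terminates at degree 8.
Standard normalization L_n(0) = 1 gives a_0 = 1. Work upward with a_{k+1} = (k - 8) a_k / (k+1)^2:
  a_1 = (0 - 8)(1) / 1^2 = -8/1 = -8
  a_2 = (1 - 8)(-8) / 2^2 = 56/4 = 14
  a_3 = (2 - 8)(14) / 3^2 = -84/9 = -28/3
  a_4 = (3 - 8)(-28/3) / 4^2 = (140/3)/16 = 35/12
  a_5 = (4 - 8)(35/12) / 5^2 = (-35/3)/25 = -7/15
  a_6 = (5 - 8)(-7/15) / 6^2 = (7/5)/36 = 7/180
  a_7 = (6 - 8)(7/180) / 7^2 = (-7/90)/49 = -1/630
  a_8 = (7 - 8)(-1/630) / 8^2 = (1/630)/64 = 1/40320
Hence L_8(x) = x^8/40320 - x^7/630 + 7 x^6/180 - 7 x^5/15 + 35 x^4/12 - 28 x^3/3 + 14 x^2 - 8 x + 1.

L_8(x); series = x^8/40320 - x^7/630 + 7 x^6/180 - 7 x^5/15 + 35 x^4/12 - 28 x^3/3 + 14 x^2 - 8 x + 1


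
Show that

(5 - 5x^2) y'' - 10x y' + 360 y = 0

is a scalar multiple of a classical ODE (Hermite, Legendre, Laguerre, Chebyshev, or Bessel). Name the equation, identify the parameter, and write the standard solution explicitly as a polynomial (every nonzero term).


All three coefficients share the factor 5; dividing through by 5 gives  (1 - x^2) y'' - 2x y' + 72 y = 0.
This matches the Legendre equation (1 - x^2) y'' - 2x y' + n(n+1) y = 0 (note the -2x y' term) with n(n+1) = 72, so n = 8; the polynomial solution is P_8(x).
With y = sum_k a_k x^k, matching x^k gives (k+2)(k+1) a_{k+2} = [k(k+1) - n(n+1)] a_k = (k - 8)(k + 9) a_k. The right side vanishes at k = 8, so the series with the parity of 8 terminates at degree 8.
Standard normalization (P_n(1) = 1): leading coefficient (2n)!/(2^n (n!)^2) = 20922789888000/(256*1625702400) = 6435/128, so a_8 = 6435/128. Work downward with a_k = (k+1)(k+2) a_{k+2} / ((k - 8)(k + 9)):
  a_6 = (7)(8)(6435/128) / ((6 - 8)(6 + 9)) = (45045/16)/(-30) = -3003/32
  a_4 = (5)(6)(-3003/32) / ((4 - 8)(4 + 9)) = (-45045/16)/(-52) = 3465/64
  a_2 = (3)(4)(3465/64) / ((2 - 8)(2 + 9)) = (10395/16)/(-66) = -315/32
  a_0 = (1)(2)(-315/32) / ((0 - 8)(0 + 9)) = (-315/16)/(-72) = 35/128
Hence P_8(x) = 6435 x^8/128 - 3003 x^6/32 + 3465 x^4/64 - 315 x^2/32 + 35/128.

P_8(x); series = 6435 x^8/128 - 3003 x^6/32 + 3465 x^4/64 - 315 x^2/32 + 35/128


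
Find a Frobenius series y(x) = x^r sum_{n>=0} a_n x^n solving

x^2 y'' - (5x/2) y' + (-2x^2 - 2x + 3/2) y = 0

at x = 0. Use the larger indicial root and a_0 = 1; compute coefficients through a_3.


Write in Frobenius form y'' + (p(x)/x) y' + (q(x)/x^2) y = 0:
  p(x) = -5/2,  q(x) = -2x^2 - 2x + 3/2.
Indicial equation: r(r-1) + (-5/2) r + (3/2) = 0 -> roots r_1 = 3, r_2 = 1/2.
Take r = r_1 = 3. Let y(x) = x^r sum_{n>=0} a_n x^n with a_0 = 1.
Substitute y = x^r sum a_n x^n and match x^{r+n}. The recurrence is
  D(n) a_n - 2 a_{n-1} - 2 a_{n-2} = 0,  where D(n) = (r+n)(r+n-1) + (-5/2)(r+n) + (3/2).
  a_n = [2 a_{n-1} + 2 a_{n-2}] / D(n).
Since the indicial polynomial factors as (r - r_1)(r - r_2), D(n) = (r_1 + n - r_1)(r_1 + n - r_2) = n(n + 5/2).
Evaluating step by step (a_0 = 1):
  n = 1: D(1) = 1(1 + 5/2) = 7/2; numerator = 2(1) = 2; a_1 = (2)/(7/2) = 4/7
  n = 2: D(2) = 2(2 + 5/2) = 9; numerator = 2(4/7) + 2(1) = 22/7; a_2 = (22/7)/(9) = 22/63
  n = 3: D(3) = 3(3 + 5/2) = 33/2; numerator = 2(22/63) + 2(4/7) = 116/63; a_3 = (116/63)/(33/2) = 232/2079

r = 3; a_0 = 1; a_1 = 4/7; a_2 = 22/63; a_3 = 232/2079


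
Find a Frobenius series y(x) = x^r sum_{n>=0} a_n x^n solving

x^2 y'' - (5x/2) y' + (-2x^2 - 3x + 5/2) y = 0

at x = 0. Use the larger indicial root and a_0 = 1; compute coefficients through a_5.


Write in Frobenius form y'' + (p(x)/x) y' + (q(x)/x^2) y = 0:
  p(x) = -5/2,  q(x) = -2x^2 - 3x + 5/2.
Indicial equation: r(r-1) + (-5/2) r + (5/2) = 0 -> roots r_1 = 5/2, r_2 = 1.
Take r = r_1 = 5/2. Let y(x) = x^r sum_{n>=0} a_n x^n with a_0 = 1.
Substitute y = x^r sum a_n x^n and match x^{r+n}. The recurrence is
  D(n) a_n - 3 a_{n-1} - 2 a_{n-2} = 0,  where D(n) = (r+n)(r+n-1) + (-5/2)(r+n) + (5/2).
  a_n = [3 a_{n-1} + 2 a_{n-2}] / D(n).
Since the indicial polynomial factors as (r - r_1)(r - r_2), D(n) = (r_1 + n - r_1)(r_1 + n - r_2) = n(n + 3/2).
Evaluating step by step (a_0 = 1):
  n = 1: D(1) = 1(1 + 3/2) = 5/2; numerator = 3(1) = 3; a_1 = (3)/(5/2) = 6/5
  n = 2: D(2) = 2(2 + 3/2) = 7; numerator = 3(6/5) + 2(1) = 28/5; a_2 = (28/5)/(7) = 4/5
  n = 3: D(3) = 3(3 + 3/2) = 27/2; numerator = 3(4/5) + 2(6/5) = 24/5; a_3 = (24/5)/(27/2) = 16/45
  n = 4: D(4) = 4(4 + 3/2) = 22; numerator = 3(16/45) + 2(4/5) = 8/3; a_4 = (8/3)/(22) = 4/33
  n = 5: D(5) = 5(5 + 3/2) = 65/2; numerator = 3(4/33) + 2(16/45) = 532/495; a_5 = (532/495)/(65/2) = 1064/32175

r = 5/2; a_0 = 1; a_1 = 6/5; a_2 = 4/5; a_3 = 16/45; a_4 = 4/33; a_5 = 1064/32175


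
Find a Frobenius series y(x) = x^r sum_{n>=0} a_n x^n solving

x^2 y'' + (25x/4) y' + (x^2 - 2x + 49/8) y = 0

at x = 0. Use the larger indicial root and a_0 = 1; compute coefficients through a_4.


Write in Frobenius form y'' + (p(x)/x) y' + (q(x)/x^2) y = 0:
  p(x) = 25/4,  q(x) = x^2 - 2x + 49/8.
Indicial equation: r(r-1) + (25/4) r + (49/8) = 0 -> roots r_1 = -7/4, r_2 = -7/2.
Take r = r_1 = -7/4. Let y(x) = x^r sum_{n>=0} a_n x^n with a_0 = 1.
Substitute y = x^r sum a_n x^n and match x^{r+n}. The recurrence is
  D(n) a_n - 2 a_{n-1} + 1 a_{n-2} = 0,  where D(n) = (r+n)(r+n-1) + (25/4)(r+n) + (49/8).
  a_n = [2 a_{n-1} - 1 a_{n-2}] / D(n).
Since the indicial polynomial factors as (r - r_1)(r - r_2), D(n) = (r_1 + n - r_1)(r_1 + n - r_2) = n(n + 7/4).
Evaluating step by step (a_0 = 1):
  n = 1: D(1) = 1(1 + 7/4) = 11/4; numerator = 2(1) = 2; a_1 = (2)/(11/4) = 8/11
  n = 2: D(2) = 2(2 + 7/4) = 15/2; numerator = 2(8/11) - 1(1) = 5/11; a_2 = (5/11)/(15/2) = 2/33
  n = 3: D(3) = 3(3 + 7/4) = 57/4; numerator = 2(2/33) - 1(8/11) = -20/33; a_3 = (-20/33)/(57/4) = -80/1881
  n = 4: D(4) = 4(4 + 7/4) = 23; numerator = 2(-80/1881) - 1(2/33) = -274/1881; a_4 = (-274/1881)/(23) = -274/43263

r = -7/4; a_0 = 1; a_1 = 8/11; a_2 = 2/33; a_3 = -80/1881; a_4 = -274/43263


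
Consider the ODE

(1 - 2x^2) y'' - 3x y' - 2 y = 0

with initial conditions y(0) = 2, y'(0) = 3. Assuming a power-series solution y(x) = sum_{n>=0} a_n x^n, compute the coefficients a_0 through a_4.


Ansatz: y(x) = sum_{n>=0} a_n x^n, so y'(x) = sum_{n>=1} n a_n x^(n-1) and y''(x) = sum_{n>=2} n(n-1) a_n x^(n-2).
Substitute into P(x) y'' + Q(x) y' + R(x) y = 0 with P(x) = 1 - 2x^2, Q(x) = -3x, R(x) = -2, and match powers of x.
Initial conditions: a_0 = 2, a_1 = 3.
Setting the coefficient of each power of x to zero and solving order by order (substituting the coefficients already found):
  x^0: 2 a_2 - 2 a_0 = 0  ->  2 a_2 = 2 a_0 = 4  ->  a_2 = 2
  x^1: 6 a_3 - 5 a_1 = 0  ->  6 a_3 = 5 a_1 = 15  ->  a_3 = 5/2
  x^2: 12 a_4 - 12 a_2 = 0  ->  12 a_4 = 12 a_2 = 24  ->  a_4 = 2
Truncated series: y(x) = 2 + 3 x + 2 x^2 + (5/2) x^3 + 2 x^4 + O(x^5).

a_0 = 2; a_1 = 3; a_2 = 2; a_3 = 5/2; a_4 = 2


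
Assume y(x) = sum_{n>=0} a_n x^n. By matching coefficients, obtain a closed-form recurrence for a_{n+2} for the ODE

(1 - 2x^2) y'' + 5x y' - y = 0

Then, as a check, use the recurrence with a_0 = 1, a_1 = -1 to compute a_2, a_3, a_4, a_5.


Substitute y = sum_n a_n x^n.
(1 - 2 x^2) y'' contributes (n+2)(n+1) a_{n+2} - 2 n(n-1) a_n at x^n.
5 x y'(x) contributes 5 n a_n at x^n.
-y(x) contributes -1 a_n at x^n.
Matching x^n: (n+2)(n+1) a_{n+2} + (-2 n(n-1) + 5 n - 1) a_n = 0.
Thus a_{n+2} = (2 n(n-1) - 5 n + 1) / ((n+1)(n+2)) * a_n.

Check with a_0 = 1, a_1 = -1 (apply the recurrence for n = 0, 1, 2, 3): a_0 = 1, a_1 = -1, a_2 = 1/2, a_3 = 2/3, a_4 = -5/24, a_5 = -1/15.

a_(n+2) = (2 n(n-1) - 5 n + 1) / ((n+1)(n+2)) * a_n; check: a_0 = 1, a_1 = -1, a_2 = 1/2, a_3 = 2/3, a_4 = -5/24, a_5 = -1/15


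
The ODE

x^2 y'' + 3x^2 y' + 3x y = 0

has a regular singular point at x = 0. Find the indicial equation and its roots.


Divide by x^2 to reach normal form y'' + P_1(x) y' + P_2(x) y = 0 with P_1(x) = 3 and P_2(x) = 3/x.
x = 0 is a singular point because the y-coefficient 3/x has a pole at x = 0.
It is a regular singular point because x P_1(x) = p(x) = 3x and x^2 P_2(x) = q(x) = 3x are polynomials, hence analytic at x = 0.
p(0) = 0,  q(0) = 0.
Indicial equation: r(r-1) + p(0) r + q(0) = 0, i.e. r^2 + (p(0) - 1) r + q(0) = 0, i.e. r^2 - 1 r = 0.
Discriminant: (-1)^2 - 4(0) = 1, so r = (1 ± 1)/2.
Solving: r_1 = 1, r_2 = 0.

indicial: r^2 - 1 r = 0; roots r_1 = 1, r_2 = 0


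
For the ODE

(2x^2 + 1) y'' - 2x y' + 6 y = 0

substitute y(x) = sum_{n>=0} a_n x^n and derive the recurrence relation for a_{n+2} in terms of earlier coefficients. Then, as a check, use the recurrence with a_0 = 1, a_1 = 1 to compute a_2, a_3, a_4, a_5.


Substitute y = sum_n a_n x^n.
(1 + 2 x^2) y'' contributes (n+2)(n+1) a_{n+2} + 2 n(n-1) a_n at x^n.
-2 x y'(x) contributes -2 n a_n at x^n.
6 y(x) contributes 6 a_n at x^n.
Matching x^n: (n+2)(n+1) a_{n+2} + (2 n(n-1) - 2 n + 6) a_n = 0.
Thus a_{n+2} = (-2 n(n-1) + 2 n - 6) / ((n+1)(n+2)) * a_n.

Check with a_0 = 1, a_1 = 1 (apply the recurrence for n = 0, 1, 2, 3): a_0 = 1, a_1 = 1, a_2 = -3, a_3 = -2/3, a_4 = 3/2, a_5 = 2/5.

a_(n+2) = (-2 n(n-1) + 2 n - 6) / ((n+1)(n+2)) * a_n; check: a_0 = 1, a_1 = 1, a_2 = -3, a_3 = -2/3, a_4 = 3/2, a_5 = 2/5


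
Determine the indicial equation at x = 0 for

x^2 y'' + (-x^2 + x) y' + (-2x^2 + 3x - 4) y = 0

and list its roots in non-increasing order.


Divide by x^2 to reach normal form y'' + P_1(x) y' + P_2(x) y = 0 with P_1(x) = -1 + 1/x and P_2(x) = -2 + 3/x - 4/x^2.
x = 0 is a singular point because the y'-coefficient -1 + 1/x has a pole at x = 0 and the y-coefficient -2 + 3/x - 4/x^2 has a pole at x = 0.
It is a regular singular point because x P_1(x) = p(x) = 1 - x and x^2 P_2(x) = q(x) = -2x^2 + 3x - 4 are polynomials, hence analytic at x = 0.
p(0) = 1,  q(0) = -4.
Indicial equation: r(r-1) + p(0) r + q(0) = 0, i.e. r^2 + (p(0) - 1) r + q(0) = 0, i.e. r^2 - 4 = 0.
Discriminant: (0)^2 - 4(-4) = 16, so r = (0 ± 4)/2.
Solving: r_1 = 2, r_2 = -2.

indicial: r^2 - 4 = 0; roots r_1 = 2, r_2 = -2


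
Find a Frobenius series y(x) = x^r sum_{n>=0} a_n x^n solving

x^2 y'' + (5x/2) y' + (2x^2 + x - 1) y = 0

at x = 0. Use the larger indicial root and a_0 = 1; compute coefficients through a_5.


Write in Frobenius form y'' + (p(x)/x) y' + (q(x)/x^2) y = 0:
  p(x) = 5/2,  q(x) = 2x^2 + x - 1.
Indicial equation: r(r-1) + (5/2) r + (-1) = 0 -> roots r_1 = 1/2, r_2 = -2.
Take r = r_1 = 1/2. Let y(x) = x^r sum_{n>=0} a_n x^n with a_0 = 1.
Substitute y = x^r sum a_n x^n and match x^{r+n}. The recurrence is
  D(n) a_n + 1 a_{n-1} + 2 a_{n-2} = 0,  where D(n) = (r+n)(r+n-1) + (5/2)(r+n) + (-1).
  a_n = [-1 a_{n-1} - 2 a_{n-2}] / D(n).
Since the indicial polynomial factors as (r - r_1)(r - r_2), D(n) = (r_1 + n - r_1)(r_1 + n - r_2) = n(n + 5/2).
Evaluating step by step (a_0 = 1):
  n = 1: D(1) = 1(1 + 5/2) = 7/2; numerator = -1(1) = -1; a_1 = (-1)/(7/2) = -2/7
  n = 2: D(2) = 2(2 + 5/2) = 9; numerator = -1(-2/7) - 2(1) = -12/7; a_2 = (-12/7)/(9) = -4/21
  n = 3: D(3) = 3(3 + 5/2) = 33/2; numerator = -1(-4/21) - 2(-2/7) = 16/21; a_3 = (16/21)/(33/2) = 32/693
  n = 4: D(4) = 4(4 + 5/2) = 26; numerator = -1(32/693) - 2(-4/21) = 232/693; a_4 = (232/693)/(26) = 116/9009
  n = 5: D(5) = 5(5 + 5/2) = 75/2; numerator = -1(116/9009) - 2(32/693) = -316/3003; a_5 = (-316/3003)/(75/2) = -632/225225

r = 1/2; a_0 = 1; a_1 = -2/7; a_2 = -4/21; a_3 = 32/693; a_4 = 116/9009; a_5 = -632/225225


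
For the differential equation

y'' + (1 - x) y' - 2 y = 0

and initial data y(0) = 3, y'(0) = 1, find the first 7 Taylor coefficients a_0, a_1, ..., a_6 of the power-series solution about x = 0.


Ansatz: y(x) = sum_{n>=0} a_n x^n, so y'(x) = sum_{n>=1} n a_n x^(n-1) and y''(x) = sum_{n>=2} n(n-1) a_n x^(n-2).
Substitute into P(x) y'' + Q(x) y' + R(x) y = 0 with P(x) = 1, Q(x) = 1 - x, R(x) = -2, and match powers of x.
Initial conditions: a_0 = 3, a_1 = 1.
Setting the coefficient of each power of x to zero and solving order by order (substituting the coefficients already found):
  x^0: 2 a_2 + a_1 - 2 a_0 = 0  ->  2 a_2 = -a_1 + 2 a_0 = 5  ->  a_2 = 5/2
  x^1: 6 a_3 + 2 a_2 - 3 a_1 = 0  ->  6 a_3 = -2 a_2 + 3 a_1 = -2  ->  a_3 = -1/3
  x^2: 12 a_4 + 3 a_3 - 4 a_2 = 0  ->  12 a_4 = -3 a_3 + 4 a_2 = 11  ->  a_4 = 11/12
  x^3: 20 a_5 + 4 a_4 - 5 a_3 = 0  ->  20 a_5 = -4 a_4 + 5 a_3 = -16/3  ->  a_5 = -4/15
  x^4: 30 a_6 + 5 a_5 - 6 a_4 = 0  ->  30 a_6 = -5 a_5 + 6 a_4 = 41/6  ->  a_6 = 41/180
Truncated series: y(x) = 3 + x + (5/2) x^2 - (1/3) x^3 + (11/12) x^4 - (4/15) x^5 + (41/180) x^6 + O(x^7).

a_0 = 3; a_1 = 1; a_2 = 5/2; a_3 = -1/3; a_4 = 11/12; a_5 = -4/15; a_6 = 41/180


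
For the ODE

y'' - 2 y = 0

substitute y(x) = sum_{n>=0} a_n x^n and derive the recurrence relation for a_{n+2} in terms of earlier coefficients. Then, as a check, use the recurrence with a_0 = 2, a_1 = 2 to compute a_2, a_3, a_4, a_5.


Substitute y = sum_n a_n x^n into y'' + (const) y = 0.
y''(x) = sum_{n>=0} (n+2)(n+1) a_{n+2} x^n.
The ODE becomes sum_n [(n+2)(n+1) a_{n+2} - 2 a_n] x^n = 0.
Setting each coefficient to zero gives the recurrence:
  (n+2)(n+1) a_{n+2} - 2 a_n = 0,
  a_{n+2} = 2 / ((n+1)(n+2)) a_n.

Check with a_0 = 2, a_1 = 2 (apply the recurrence for n = 0, 1, 2, 3): a_0 = 2, a_1 = 2, a_2 = 2, a_3 = 2/3, a_4 = 1/3, a_5 = 1/15.

a_{n+2} = 2/((n+1)(n+2)) * a_n; check: a_0 = 2, a_1 = 2, a_2 = 2, a_3 = 2/3, a_4 = 1/3, a_5 = 1/15


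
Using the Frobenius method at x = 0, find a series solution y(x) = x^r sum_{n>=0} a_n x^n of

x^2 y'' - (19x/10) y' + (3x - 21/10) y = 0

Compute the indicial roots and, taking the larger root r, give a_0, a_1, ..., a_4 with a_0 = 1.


Write in Frobenius form y'' + (p(x)/x) y' + (q(x)/x^2) y = 0:
  p(x) = -19/10,  q(x) = 3x - 21/10.
Indicial equation: r(r-1) + (-19/10) r + (-21/10) = 0 -> roots r_1 = 7/2, r_2 = -3/5.
Take r = r_1 = 7/2. Let y(x) = x^r sum_{n>=0} a_n x^n with a_0 = 1.
Substitute y = x^r sum a_n x^n and match x^{r+n}. The recurrence is
  D(n) a_n + 3 a_{n-1} = 0,  where D(n) = (r+n)(r+n-1) + (-19/10)(r+n) + (-21/10).
  a_n = -3 / D(n) * a_{n-1}.
Since the indicial polynomial factors as (r - r_1)(r - r_2), D(n) = (r_1 + n - r_1)(r_1 + n - r_2) = n(n + 41/10).
Evaluating step by step (a_0 = 1):
  n = 1: D(1) = 1(1 + 41/10) = 51/10; numerator = -3(1) = -3; a_1 = (-3)/(51/10) = -10/17
  n = 2: D(2) = 2(2 + 41/10) = 61/5; numerator = -3(-10/17) = 30/17; a_2 = (30/17)/(61/5) = 150/1037
  n = 3: D(3) = 3(3 + 41/10) = 213/10; numerator = -3(150/1037) = -450/1037; a_3 = (-450/1037)/(213/10) = -1500/73627
  n = 4: D(4) = 4(4 + 41/10) = 162/5; numerator = -3(-1500/73627) = 4500/73627; a_4 = (4500/73627)/(162/5) = 1250/662643

r = 7/2; a_0 = 1; a_1 = -10/17; a_2 = 150/1037; a_3 = -1500/73627; a_4 = 1250/662643


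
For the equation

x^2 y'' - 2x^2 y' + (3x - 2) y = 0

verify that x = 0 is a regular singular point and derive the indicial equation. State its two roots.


Divide by x^2 to reach normal form y'' + P_1(x) y' + P_2(x) y = 0 with P_1(x) = -2 and P_2(x) = 3/x - 2/x^2.
x = 0 is a singular point because the y-coefficient 3/x - 2/x^2 has a pole at x = 0.
It is a regular singular point because x P_1(x) = p(x) = -2x and x^2 P_2(x) = q(x) = 3x - 2 are polynomials, hence analytic at x = 0.
p(0) = 0,  q(0) = -2.
Indicial equation: r(r-1) + p(0) r + q(0) = 0, i.e. r^2 + (p(0) - 1) r + q(0) = 0, i.e. r^2 - 1 r - 2 = 0.
Discriminant: (-1)^2 - 4(-2) = 9, so r = (1 ± 3)/2.
Solving: r_1 = 2, r_2 = -1.

indicial: r^2 - 1 r - 2 = 0; roots r_1 = 2, r_2 = -1


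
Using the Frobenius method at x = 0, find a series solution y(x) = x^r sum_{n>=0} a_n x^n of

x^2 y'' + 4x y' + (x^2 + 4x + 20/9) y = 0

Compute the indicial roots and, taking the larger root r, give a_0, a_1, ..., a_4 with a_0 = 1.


Write in Frobenius form y'' + (p(x)/x) y' + (q(x)/x^2) y = 0:
  p(x) = 4,  q(x) = x^2 + 4x + 20/9.
Indicial equation: r(r-1) + (4) r + (20/9) = 0 -> roots r_1 = -4/3, r_2 = -5/3.
Take r = r_1 = -4/3. Let y(x) = x^r sum_{n>=0} a_n x^n with a_0 = 1.
Substitute y = x^r sum a_n x^n and match x^{r+n}. The recurrence is
  D(n) a_n + 4 a_{n-1} + 1 a_{n-2} = 0,  where D(n) = (r+n)(r+n-1) + (4)(r+n) + (20/9).
  a_n = [-4 a_{n-1} - 1 a_{n-2}] / D(n).
Since the indicial polynomial factors as (r - r_1)(r - r_2), D(n) = (r_1 + n - r_1)(r_1 + n - r_2) = n(n + 1/3).
Evaluating step by step (a_0 = 1):
  n = 1: D(1) = 1(1 + 1/3) = 4/3; numerator = -4(1) = -4; a_1 = (-4)/(4/3) = -3
  n = 2: D(2) = 2(2 + 1/3) = 14/3; numerator = -4(-3) - 1(1) = 11; a_2 = (11)/(14/3) = 33/14
  n = 3: D(3) = 3(3 + 1/3) = 10; numerator = -4(33/14) - 1(-3) = -45/7; a_3 = (-45/7)/(10) = -9/14
  n = 4: D(4) = 4(4 + 1/3) = 52/3; numerator = -4(-9/14) - 1(33/14) = 3/14; a_4 = (3/14)/(52/3) = 9/728

r = -4/3; a_0 = 1; a_1 = -3; a_2 = 33/14; a_3 = -9/14; a_4 = 9/728


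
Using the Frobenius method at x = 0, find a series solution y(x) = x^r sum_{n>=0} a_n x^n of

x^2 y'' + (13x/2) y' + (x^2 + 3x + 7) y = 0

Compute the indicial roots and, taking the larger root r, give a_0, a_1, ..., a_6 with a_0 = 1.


Write in Frobenius form y'' + (p(x)/x) y' + (q(x)/x^2) y = 0:
  p(x) = 13/2,  q(x) = x^2 + 3x + 7.
Indicial equation: r(r-1) + (13/2) r + (7) = 0 -> roots r_1 = -2, r_2 = -7/2.
Take r = r_1 = -2. Let y(x) = x^r sum_{n>=0} a_n x^n with a_0 = 1.
Substitute y = x^r sum a_n x^n and match x^{r+n}. The recurrence is
  D(n) a_n + 3 a_{n-1} + 1 a_{n-2} = 0,  where D(n) = (r+n)(r+n-1) + (13/2)(r+n) + (7).
  a_n = [-3 a_{n-1} - 1 a_{n-2}] / D(n).
Since the indicial polynomial factors as (r - r_1)(r - r_2), D(n) = (r_1 + n - r_1)(r_1 + n - r_2) = n(n + 3/2).
Evaluating step by step (a_0 = 1):
  n = 1: D(1) = 1(1 + 3/2) = 5/2; numerator = -3(1) = -3; a_1 = (-3)/(5/2) = -6/5
  n = 2: D(2) = 2(2 + 3/2) = 7; numerator = -3(-6/5) - 1(1) = 13/5; a_2 = (13/5)/(7) = 13/35
  n = 3: D(3) = 3(3 + 3/2) = 27/2; numerator = -3(13/35) - 1(-6/5) = 3/35; a_3 = (3/35)/(27/2) = 2/315
  n = 4: D(4) = 4(4 + 3/2) = 22; numerator = -3(2/315) - 1(13/35) = -41/105; a_4 = (-41/105)/(22) = -41/2310
  n = 5: D(5) = 5(5 + 3/2) = 65/2; numerator = -3(-41/2310) - 1(2/315) = 65/1386; a_5 = (65/1386)/(65/2) = 1/693
  n = 6: D(6) = 6(6 + 3/2) = 45; numerator = -3(1/693) - 1(-41/2310) = 31/2310; a_6 = (31/2310)/(45) = 31/103950

r = -2; a_0 = 1; a_1 = -6/5; a_2 = 13/35; a_3 = 2/315; a_4 = -41/2310; a_5 = 1/693; a_6 = 31/103950
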